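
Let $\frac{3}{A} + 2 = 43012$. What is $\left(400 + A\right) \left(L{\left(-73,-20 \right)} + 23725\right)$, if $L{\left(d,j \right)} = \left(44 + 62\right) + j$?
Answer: $\frac{409644515433}{43010} \approx 9.5244 \cdot 10^{6}$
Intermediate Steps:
$A = \frac{3}{43010}$ ($A = \frac{3}{-2 + 43012} = \frac{3}{43010} \approx 6.9751 \cdot 10^{-5}$)
$L{\left(d,j \right)} = 106 + j$
$\left(400 + A\right) \left(L{\left(-73,-20 \right)} + 23725\right) = \left(400 + \frac{3}{43010}\right) \left(\left(106 - 20\right) + 23725\right) = \frac{17204003 \left(86 + 23725\right)}{43010} = \frac{17204003}{43010} \cdot 23811 = \frac{409644515433}{43010}$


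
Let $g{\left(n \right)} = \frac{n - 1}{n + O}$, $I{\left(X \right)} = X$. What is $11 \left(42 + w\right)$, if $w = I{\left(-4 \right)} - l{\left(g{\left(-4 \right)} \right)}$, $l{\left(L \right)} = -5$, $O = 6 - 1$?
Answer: $473$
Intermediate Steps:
$O = 5$ ($O = 6 - 1 = 5$)
$g{\left(n \right)} = \frac{-1 + n}{5 + n}$ ($g{\left(n \right)} = \frac{n - 1}{n + 5} = \frac{-1 + n}{5 + n}$)
$w = 1$ ($w = -4 - -5 = -4 + 5 = 1$)
$11 \left(42 + w\right) = 11 \left(42 + 1\right) = 11 \cdot 43 = 473$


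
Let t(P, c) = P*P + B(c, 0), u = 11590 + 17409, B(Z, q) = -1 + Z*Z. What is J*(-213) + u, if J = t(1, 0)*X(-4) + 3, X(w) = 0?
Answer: 28360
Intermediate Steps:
B(Z, q) = -1 + Z**2
u = 28999
t(P, c) = -1 + P**2 + c**2 (t(P, c) = P*P + (-1 + c**2) = P**2 + (-1 + c**2) = -1 + P**2 + c**2)
J = 3 (J = (-1 + 1**2 + 0**2)*0 + 3 = (-1 + 1 + 0)*0 + 3 = 0*0 + 3 = 0 + 3 = 3)
J*(-213) + u = 3*(-213) + 28999 = -639 + 28999 = 28360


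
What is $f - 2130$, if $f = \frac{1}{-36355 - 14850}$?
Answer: $- \frac{109066651}{51205} \approx -2130.0$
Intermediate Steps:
$f = - \frac{1}{51205}$ ($f = \frac{1}{-51205} = - \frac{1}{51205} \approx -1.9529 \cdot 10^{-5}$)
$f - 2130 = - \frac{1}{51205} - 2130 = - \frac{109066651}{51205}$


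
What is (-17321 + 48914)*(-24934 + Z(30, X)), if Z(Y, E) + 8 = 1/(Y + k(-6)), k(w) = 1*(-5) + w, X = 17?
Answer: -14971827921/19 ≈ -7.8799e+8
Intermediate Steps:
k(w) = -5 + w
Z(Y, E) = -8 + 1/(-11 + Y) (Z(Y, E) = -8 + 1/(Y + (-5 - 6)) = -8 + 1/(Y - 11) = -8 + 1/(-11 + Y))
(-17321 + 48914)*(-24934 + Z(30, X)) = (-17321 + 48914)*(-24934 + (89 - 8*30)/(-11 + 30)) = 31593*(-24934 + (89 - 240)/19) = 31593*(-24934 + (1/19)*(-151)) = 31593*(-24934 - 151/19) = 31593*(-473897/19) = -14971827921/19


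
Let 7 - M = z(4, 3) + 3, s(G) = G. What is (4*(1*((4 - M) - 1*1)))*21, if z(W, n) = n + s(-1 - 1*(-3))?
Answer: 336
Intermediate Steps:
z(W, n) = 2 + n (z(W, n) = n + (-1 - 1*(-3)) = n + (-1 + 3) = n + 2 = 2 + n)
M = -1 (M = 7 - ((2 + 3) + 3) = 7 - (5 + 3) = 7 - 1*8 = 7 - 8 = -1)
(4*(1*((4 - M) - 1*1)))*21 = (4*(1*((4 - 1*(-1)) - 1*1)))*21 = (4*(1*((4 + 1) - 1)))*21 = (4*(1*(5 - 1)))*21 = (4*(1*4))*21 = (4*4)*21 = 16*21 = 336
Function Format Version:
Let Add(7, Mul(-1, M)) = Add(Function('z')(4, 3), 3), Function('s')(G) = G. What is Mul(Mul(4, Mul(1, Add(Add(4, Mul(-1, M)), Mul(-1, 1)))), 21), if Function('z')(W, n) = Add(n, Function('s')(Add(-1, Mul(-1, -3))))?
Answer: 336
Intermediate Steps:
Function('z')(W, n) = Add(2, n) (Function('z')(W, n) = Add(n, Add(-1, Mul(-1, -3))) = Add(n, Add(-1, 3)) = Add(n, 2) = Add(2, n))
M = -1 (M = Add(7, Mul(-1, Add(Add(2, 3), 3))) = Add(7, Mul(-1, Add(5, 3))) = Add(7, Mul(-1, 8)) = Add(7, -8) = -1)
Mul(Mul(4, Mul(1, Add(Add(4, Mul(-1, M)), Mul(-1, 1)))), 21) = Mul(Mul(4, Mul(1, Add(Add(4, Mul(-1, -1)), Mul(-1, 1)))), 21) = Mul(Mul(4, Mul(1, Add(Add(4, 1), -1))), 21) = Mul(Mul(4, Mul(1, Add(5, -1))), 21) = Mul(Mul(4, Mul(1, 4)), 21) = Mul(Mul(4, 4), 21) = Mul(16, 21) = 336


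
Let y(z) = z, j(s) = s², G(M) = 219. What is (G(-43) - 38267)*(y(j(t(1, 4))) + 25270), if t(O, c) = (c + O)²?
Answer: -985252960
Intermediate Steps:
t(O, c) = (O + c)²
(G(-43) - 38267)*(y(j(t(1, 4))) + 25270) = (219 - 38267)*(((1 + 4)²)² + 25270) = -38048*((5²)² + 25270) = -38048*(25² + 25270) = -38048*(625 + 25270) = -38048*25895 = -985252960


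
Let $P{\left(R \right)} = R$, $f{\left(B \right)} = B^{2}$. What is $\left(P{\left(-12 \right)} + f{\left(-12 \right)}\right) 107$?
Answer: $14124$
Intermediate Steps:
$\left(P{\left(-12 \right)} + f{\left(-12 \right)}\right) 107 = \left(-12 + \left(-12\right)^{2}\right) 107 = \left(-12 + 144\right) 107 = 132 \cdot 107 = 14124$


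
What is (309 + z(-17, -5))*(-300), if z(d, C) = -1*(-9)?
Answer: -95400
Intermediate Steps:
z(d, C) = 9
(309 + z(-17, -5))*(-300) = (309 + 9)*(-300) = 318*(-300) = -95400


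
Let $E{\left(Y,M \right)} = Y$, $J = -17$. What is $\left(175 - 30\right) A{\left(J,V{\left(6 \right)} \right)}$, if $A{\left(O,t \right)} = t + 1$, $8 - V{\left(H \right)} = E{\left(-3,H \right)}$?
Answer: $1740$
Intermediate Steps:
$V{\left(H \right)} = 11$ ($V{\left(H \right)} = 8 - -3 = 8 + 3 = 11$)
$A{\left(O,t \right)} = 1 + t$
$\left(175 - 30\right) A{\left(J,V{\left(6 \right)} \right)} = \left(175 - 30\right) \left(1 + 11\right) = 145 \cdot 12 = 1740$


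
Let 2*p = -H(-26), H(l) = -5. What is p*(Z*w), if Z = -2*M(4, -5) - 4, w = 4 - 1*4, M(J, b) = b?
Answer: 0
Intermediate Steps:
w = 0 (w = 4 - 4 = 0)
Z = 6 (Z = -2*(-5) - 4 = 10 - 4 = 6)
p = 5/2 (p = (-1*(-5))/2 = (1/2)*5 = 5/2 ≈ 2.5000)
p*(Z*w) = 5*(6*0)/2 = (5/2)*0 = 0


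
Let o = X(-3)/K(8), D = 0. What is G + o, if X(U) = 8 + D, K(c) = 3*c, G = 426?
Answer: 1279/3 ≈ 426.33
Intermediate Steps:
X(U) = 8 (X(U) = 8 + 0 = 8)
o = 1/3 (o = 8/((3*8)) = 8/24 = 8*(1/24) = 1/3 ≈ 0.33333)
G + o = 426 + 1/3 = 1279/3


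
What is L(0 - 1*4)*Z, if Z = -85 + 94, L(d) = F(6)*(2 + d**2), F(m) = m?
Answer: 972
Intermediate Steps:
L(d) = 12 + 6*d**2 (L(d) = 6*(2 + d**2) = 12 + 6*d**2)
Z = 9
L(0 - 1*4)*Z = (12 + 6*(0 - 1*4)**2)*9 = (12 + 6*(0 - 4)**2)*9 = (12 + 6*(-4)**2)*9 = (12 + 6*16)*9 = (12 + 96)*9 = 108*9 = 972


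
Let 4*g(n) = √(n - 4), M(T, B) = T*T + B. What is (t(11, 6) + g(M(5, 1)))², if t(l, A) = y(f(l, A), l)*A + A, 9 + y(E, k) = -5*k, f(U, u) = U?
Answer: (1512 - √22)²/16 ≈ 1.4200e+5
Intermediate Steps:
y(E, k) = -9 - 5*k
M(T, B) = B + T² (M(T, B) = T² + B = B + T²)
t(l, A) = A + A*(-9 - 5*l) (t(l, A) = (-9 - 5*l)*A + A = A*(-9 - 5*l) + A = A + A*(-9 - 5*l))
g(n) = √(-4 + n)/4 (g(n) = √(n - 4)/4 = √(-4 + n)/4)
(t(11, 6) + g(M(5, 1)))² = (-1*6*(8 + 5*11) + √(-4 + (1 + 5²))/4)² = (-1*6*(8 + 55) + √(-4 + (1 + 25))/4)² = (-1*6*63 + √(-4 + 26)/4)² = (-378 + √22/4)²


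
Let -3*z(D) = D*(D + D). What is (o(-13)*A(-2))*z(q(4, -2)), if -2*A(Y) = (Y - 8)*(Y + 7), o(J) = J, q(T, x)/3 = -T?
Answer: 31200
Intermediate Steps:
q(T, x) = -3*T (q(T, x) = 3*(-T) = -3*T)
A(Y) = -(-8 + Y)*(7 + Y)/2 (A(Y) = -(Y - 8)*(Y + 7)/2 = -(-8 + Y)*(7 + Y)/2)
z(D) = -2*D**2/3 (z(D) = -D*(D + D)/3 = -D*2*D/3 = -2*D**2/3)
(o(-13)*A(-2))*z(q(4, -2)) = (-13*(28 + (1/2)*(-2) - 1/2*(-2)**2))*(-2*(-3*4)**2/3) = (-13*(28 - 1 - 1/2*4))*(-2/3*(-12)**2) = (-13*(28 - 1 - 2))*(-2/3*144) = -13*25*(-96) = -325*(-96) = 31200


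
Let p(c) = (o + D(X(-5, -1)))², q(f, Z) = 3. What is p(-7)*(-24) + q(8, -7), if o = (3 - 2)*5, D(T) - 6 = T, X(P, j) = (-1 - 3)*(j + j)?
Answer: -8661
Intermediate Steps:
X(P, j) = -8*j
D(T) = 6 + T
o = 5 (o = 1*5 = 5)
p(c) = 361 (p(c) = (5 + (6 - 8*(-1)))² = (5 + (6 + 8))² = (5 + 14)² = 19² = 361)
p(-7)*(-24) + q(8, -7) = 361*(-24) + 3 = -8664 + 3 = -8661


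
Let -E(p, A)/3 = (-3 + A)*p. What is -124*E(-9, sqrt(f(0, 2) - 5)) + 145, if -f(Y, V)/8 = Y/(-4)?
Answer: 10189 - 3348*I*sqrt(5) ≈ 10189.0 - 7486.4*I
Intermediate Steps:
f(Y, V) = 2*Y (f(Y, V) = -8*Y/(-4) = -8*Y*(-1)/4 = -(-2)*Y = 2*Y)
E(p, A) = -3*p*(-3 + A) (E(p, A) = -3*(-3 + A)*p = -3*p*(-3 + A))
-124*E(-9, sqrt(f(0, 2) - 5)) + 145 = -372*(-9)*(3 - sqrt(2*0 - 5)) + 145 = -372*(-9)*(3 - sqrt(0 - 5)) + 145 = -372*(-9)*(3 - sqrt(-5)) + 145 = -372*(-9)*(3 - I*sqrt(5)) + 145 = -124*(-81 + 27*I*sqrt(5)) + 145 = (10044 - 3348*I*sqrt(5)) + 145 = 10189 - 3348*I*sqrt(5)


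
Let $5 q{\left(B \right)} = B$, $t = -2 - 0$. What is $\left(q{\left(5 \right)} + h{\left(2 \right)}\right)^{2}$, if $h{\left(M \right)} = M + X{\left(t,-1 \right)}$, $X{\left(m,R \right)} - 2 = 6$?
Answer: $121$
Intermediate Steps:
$t = -2$ ($t = -2 + 0 = -2$)
$X{\left(m,R \right)} = 8$ ($X{\left(m,R \right)} = 2 + 6 = 8$)
$q{\left(B \right)} = \frac{B}{5}$
$h{\left(M \right)} = 8 + M$ ($h{\left(M \right)} = M + 8 = 8 + M$)
$\left(q{\left(5 \right)} + h{\left(2 \right)}\right)^{2} = \left(\frac{1}{5} \cdot 5 + \left(8 + 2\right)\right)^{2} = \left(1 + 10\right)^{2} = 11^{2} = 121$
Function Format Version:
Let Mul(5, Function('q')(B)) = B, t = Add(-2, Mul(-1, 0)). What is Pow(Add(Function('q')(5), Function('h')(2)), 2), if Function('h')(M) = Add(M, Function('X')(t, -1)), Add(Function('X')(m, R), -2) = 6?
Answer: 121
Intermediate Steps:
t = -2 (t = Add(-2, 0) = -2)
Function('X')(m, R) = 8 (Function('X')(m, R) = Add(2, 6) = 8)
Function('q')(B) = Mul(Rational(1, 5), B)
Function('h')(M) = Add(8, M) (Function('h')(M) = Add(M, 8) = Add(8, M))
Pow(Add(Function('q')(5), Function('h')(2)), 2) = Pow(Add(Mul(Rational(1, 5), 5), Add(8, 2)), 2) = Pow(Add(1, 10), 2) = Pow(11, 2) = 121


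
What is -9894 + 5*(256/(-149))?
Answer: -1475486/149 ≈ -9902.6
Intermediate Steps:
-9894 + 5*(256/(-149)) = -9894 + 5*(256*(-1/149)) = -9894 + 5*(-256/149) = -9894 - 1280/149 = -1475486/149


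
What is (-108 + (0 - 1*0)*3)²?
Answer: 11664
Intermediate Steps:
(-108 + (0 - 1*0)*3)² = (-108 + (0 + 0)*3)² = (-108 + 0*3)² = (-108 + 0)² = (-108)² = 11664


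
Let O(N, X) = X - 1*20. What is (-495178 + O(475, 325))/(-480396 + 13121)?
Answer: 494873/467275 ≈ 1.0591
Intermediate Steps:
O(N, X) = -20 + X (O(N, X) = X - 20 = -20 + X)
(-495178 + O(475, 325))/(-480396 + 13121) = (-495178 + (-20 + 325))/(-480396 + 13121) = (-495178 + 305)/(-467275) = -494873*(-1/467275) = 494873/467275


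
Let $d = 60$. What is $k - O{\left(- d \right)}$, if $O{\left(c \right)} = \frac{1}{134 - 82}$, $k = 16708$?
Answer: $\frac{868815}{52} \approx 16708.0$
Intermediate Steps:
$O{\left(c \right)} = \frac{1}{52}$
$k - O{\left(- d \right)} = 16708 - \frac{1}{52} = \frac{868815}{52}$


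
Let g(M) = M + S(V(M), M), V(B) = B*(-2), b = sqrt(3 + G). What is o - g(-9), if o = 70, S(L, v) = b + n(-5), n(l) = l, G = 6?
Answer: 81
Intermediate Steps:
b = 3 (b = sqrt(3 + 6) = sqrt(9) = 3)
V(B) = -2*B
S(L, v) = -2 (S(L, v) = 3 - 5 = -2)
g(M) = -2 + M (g(M) = M - 2 = -2 + M)
o - g(-9) = 70 - (-2 - 9) = 70 - 1*(-11) = 70 + 11 = 81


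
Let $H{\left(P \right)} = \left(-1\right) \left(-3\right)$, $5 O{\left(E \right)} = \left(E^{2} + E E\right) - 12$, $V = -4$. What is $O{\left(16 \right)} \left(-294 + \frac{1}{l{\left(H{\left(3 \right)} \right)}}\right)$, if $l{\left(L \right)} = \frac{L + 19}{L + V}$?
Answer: $- \frac{323450}{11} \approx -29405.0$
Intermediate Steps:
$O{\left(E \right)} = - \frac{12}{5} + \frac{2 E^{2}}{5}$ ($O{\left(E \right)} = \frac{\left(E^{2} + E E\right) - 12}{5} = \frac{\left(E^{2} + E^{2}\right) - 12}{5} = \frac{2 E^{2} - 12}{5} = \frac{-12 + 2 E^{2}}{5} = - \frac{12}{5} + \frac{2 E^{2}}{5}$)
$H{\left(P \right)} = 3$
$l{\left(L \right)} = \frac{19 + L}{-4 + L}$ ($l{\left(L \right)} = \frac{L + 19}{L - 4} = \frac{19 + L}{-4 + L}$)
$O{\left(16 \right)} \left(-294 + \frac{1}{l{\left(H{\left(3 \right)} \right)}}\right) = \left(- \frac{12}{5} + \frac{2 \cdot 16^{2}}{5}\right) \left(-294 + \frac{1}{\frac{1}{-4 + 3} \left(19 + 3\right)}\right) = \left(- \frac{12}{5} + \frac{2}{5} \cdot 256\right) \left(-294 + \frac{1}{\frac{1}{-1} \cdot 22}\right) = \left(- \frac{12}{5} + \frac{512}{5}\right) \left(-294 + \frac{1}{\left(-1\right) 22}\right) = 100 \left(-294 + \frac{1}{-22}\right) = 100 \left(-294 - \frac{1}{22}\right) = 100 \left(- \frac{6469}{22}\right) = - \frac{323450}{11}$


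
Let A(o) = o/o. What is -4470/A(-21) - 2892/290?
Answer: -649596/145 ≈ -4480.0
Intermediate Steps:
A(o) = 1
-4470/A(-21) - 2892/290 = -4470/1 - 2892/290 = -4470*1 - 2892*1/290 = -4470 - 1446/145 = -649596/145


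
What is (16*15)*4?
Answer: 960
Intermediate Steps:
(16*15)*4 = 240*4 = 960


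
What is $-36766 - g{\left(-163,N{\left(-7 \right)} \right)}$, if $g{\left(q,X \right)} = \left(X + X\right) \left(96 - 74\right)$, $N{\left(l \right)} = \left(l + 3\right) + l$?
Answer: $-36282$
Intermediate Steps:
$N{\left(l \right)} = 3 + 2 l$ ($N{\left(l \right)} = \left(3 + l\right) + l = 3 + 2 l$)
$g{\left(q,X \right)} = 44 X$ ($g{\left(q,X \right)} = 2 X 22 = 44 X$)
$-36766 - g{\left(-163,N{\left(-7 \right)} \right)} = -36766 - 44 \left(3 + 2 \left(-7\right)\right) = -36766 - 44 \left(3 - 14\right) = -36766 - 44 \left(-11\right) = -36766 - -484 = -36766 + 484 = -36282$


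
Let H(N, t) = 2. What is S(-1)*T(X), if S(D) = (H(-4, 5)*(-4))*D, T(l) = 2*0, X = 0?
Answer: 0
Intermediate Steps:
T(l) = 0
S(D) = -8*D (S(D) = (2*(-4))*D = -8*D)
S(-1)*T(X) = -8*(-1)*0 = 8*0 = 0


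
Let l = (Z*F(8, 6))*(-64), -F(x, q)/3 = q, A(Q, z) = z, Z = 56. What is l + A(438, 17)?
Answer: 64529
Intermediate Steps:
F(x, q) = -3*q
l = 64512 (l = (56*(-3*6))*(-64) = (56*(-18))*(-64) = -1008*(-64) = 64512)
l + A(438, 17) = 64512 + 17 = 64529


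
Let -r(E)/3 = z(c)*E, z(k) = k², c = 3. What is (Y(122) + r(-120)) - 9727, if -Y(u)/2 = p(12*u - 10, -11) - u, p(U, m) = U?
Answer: -9151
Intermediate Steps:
r(E) = -27*E (r(E) = -3*3²*E = -27*E)
Y(u) = 20 - 22*u (Y(u) = -2*((12*u - 10) - u) = -2*((-10 + 12*u) - u) = -2*(-10 + 11*u) = 20 - 22*u)
(Y(122) + r(-120)) - 9727 = ((20 - 22*122) - 27*(-120)) - 9727 = ((20 - 2684) + 3240) - 9727 = (-2664 + 3240) - 9727 = 576 - 9727 = -9151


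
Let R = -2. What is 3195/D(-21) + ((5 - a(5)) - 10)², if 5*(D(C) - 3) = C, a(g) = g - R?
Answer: -5037/2 ≈ -2518.5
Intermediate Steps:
a(g) = 2 + g (a(g) = g - 1*(-2) = g + 2 = 2 + g)
D(C) = 3 + C/5
3195/D(-21) + ((5 - a(5)) - 10)² = 3195/(3 + (⅕)*(-21)) + ((5 - (2 + 5)) - 10)² = 3195/(3 - 21/5) + ((5 - 1*7) - 10)² = 3195/(-6/5) + ((5 - 7) - 10)² = 3195*(-⅚) + (-2 - 10)² = -5325/2 + (-12)² = -5325/2 + 144 = -5037/2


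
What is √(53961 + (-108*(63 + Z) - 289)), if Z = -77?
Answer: 4*√3449 ≈ 234.91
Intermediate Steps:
√(53961 + (-108*(63 + Z) - 289)) = √(53961 + (-108*(63 - 77) - 289)) = √(53961 + (-108*(-14) - 289)) = √(53961 + (1512 - 289)) = √(53961 + 1223) = √55184 = 4*√3449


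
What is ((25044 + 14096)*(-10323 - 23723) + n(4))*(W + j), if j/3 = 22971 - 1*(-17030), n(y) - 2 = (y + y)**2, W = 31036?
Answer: -201268586328586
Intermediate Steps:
n(y) = 2 + 4*y**2 (n(y) = 2 + (y + y)**2 = 2 + (2*y)**2 = 2 + 4*y**2)
j = 120003 (j = 3*(22971 - 1*(-17030)) = 3*(22971 + 17030) = 3*40001 = 120003)
((25044 + 14096)*(-10323 - 23723) + n(4))*(W + j) = ((25044 + 14096)*(-10323 - 23723) + (2 + 4*4**2))*(31036 + 120003) = (39140*(-34046) + (2 + 4*16))*151039 = (-1332560440 + (2 + 64))*151039 = (-1332560440 + 66)*151039 = -1332560374*151039 = -201268586328586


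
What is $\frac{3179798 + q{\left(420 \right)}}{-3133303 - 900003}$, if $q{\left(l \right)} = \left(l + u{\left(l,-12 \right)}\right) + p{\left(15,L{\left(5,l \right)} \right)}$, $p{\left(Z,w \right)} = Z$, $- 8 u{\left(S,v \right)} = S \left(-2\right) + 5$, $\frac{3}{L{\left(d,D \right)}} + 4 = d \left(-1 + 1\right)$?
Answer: $- \frac{25442699}{32266448} \approx -0.78852$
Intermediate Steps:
$L{\left(d,D \right)} = - \frac{3}{4}$ ($L{\left(d,D \right)} = \frac{3}{-4 + d \left(-1 + 1\right)} = \frac{3}{-4 + d 0} = \frac{3}{-4 + 0} = \frac{3}{-4} = 3 \left(- \frac{1}{4}\right) = - \frac{3}{4}$)
$u{\left(S,v \right)} = - \frac{5}{8} + \frac{S}{4}$ ($u{\left(S,v \right)} = - \frac{S \left(-2\right) + 5}{8} = - \frac{- 2 S + 5}{8} = - \frac{5 - 2 S}{8} = - \frac{5}{8} + \frac{S}{4}$)
$q{\left(l \right)} = \frac{115}{8} + \frac{5 l}{4}$ ($q{\left(l \right)} = \left(l + \left(- \frac{5}{8} + \frac{l}{4}\right)\right) + 15 = \left(- \frac{5}{8} + \frac{5 l}{4}\right) + 15 = \frac{115}{8} + \frac{5 l}{4}$)
$\frac{3179798 + q{\left(420 \right)}}{-3133303 - 900003} = \frac{3179798 + \left(\frac{115}{8} + \frac{5}{4} \cdot 420\right)}{-3133303 - 900003} = \frac{3179798 + \left(\frac{115}{8} + 525\right)}{-4033306} = \left(3179798 + \frac{4315}{8}\right) \left(- \frac{1}{4033306}\right) = \frac{25442699}{8} \left(- \frac{1}{4033306}\right) = - \frac{25442699}{32266448}$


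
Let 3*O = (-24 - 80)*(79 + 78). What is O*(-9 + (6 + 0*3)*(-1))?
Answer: 81640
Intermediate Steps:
O = -16328/3 (O = ((-24 - 80)*(79 + 78))/3 = (-104*157)/3 = (1/3)*(-16328) = -16328/3 ≈ -5442.7)
O*(-9 + (6 + 0*3)*(-1)) = -16328*(-9 + (6 + 0*3)*(-1))/3 = -16328*(-9 + (6 + 0)*(-1))/3 = -16328*(-9 + 6*(-1))/3 = -16328*(-9 - 6)/3 = -16328/3*(-15) = 81640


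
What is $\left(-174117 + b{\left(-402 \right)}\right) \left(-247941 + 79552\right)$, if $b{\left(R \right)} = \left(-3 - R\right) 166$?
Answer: $18166310487$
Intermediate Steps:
$b{\left(R \right)} = -498 - 166 R$
$\left(-174117 + b{\left(-402 \right)}\right) \left(-247941 + 79552\right) = \left(-174117 - -66234\right) \left(-247941 + 79552\right) = \left(-174117 + \left(-498 + 66732\right)\right) \left(-168389\right) = \left(-174117 + 66234\right) \left(-168389\right) = \left(-107883\right) \left(-168389\right) = 18166310487$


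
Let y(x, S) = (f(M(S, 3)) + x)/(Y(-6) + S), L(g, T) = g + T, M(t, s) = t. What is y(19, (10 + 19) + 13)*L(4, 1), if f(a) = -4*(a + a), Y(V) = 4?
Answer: -1585/46 ≈ -34.457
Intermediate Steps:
f(a) = -8*a
L(g, T) = T + g
y(x, S) = (x - 8*S)/(4 + S) (y(x, S) = (-8*S + x)/(4 + S) = (x - 8*S)/(4 + S))
y(19, (10 + 19) + 13)*L(4, 1) = ((19 - 8*((10 + 19) + 13))/(4 + ((10 + 19) + 13)))*(1 + 4) = ((19 - 8*(29 + 13))/(4 + (29 + 13)))*5 = ((19 - 8*42)/(4 + 42))*5 = ((19 - 336)/46)*5 = ((1/46)*(-317))*5 = -317/46*5 = -1585/46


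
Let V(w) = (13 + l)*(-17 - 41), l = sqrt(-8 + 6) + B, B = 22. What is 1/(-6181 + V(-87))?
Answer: I/(-8211*I + 58*sqrt(2)) ≈ -0.00012178 + 1.2165e-6*I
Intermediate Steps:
l = 22 + I*sqrt(2) (l = sqrt(-8 + 6) + 22 = sqrt(-2) + 22 = I*sqrt(2) + 22 = 22 + I*sqrt(2) ≈ 22.0 + 1.4142*I)
V(w) = -2030 - 58*I*sqrt(2) (V(w) = (13 + (22 + I*sqrt(2)))*(-17 - 41) = (35 + I*sqrt(2))*(-58) = -2030 - 58*I*sqrt(2))
1/(-6181 + V(-87)) = 1/(-6181 + (-2030 - 58*I*sqrt(2))) = 1/(-8211 - 58*I*sqrt(2))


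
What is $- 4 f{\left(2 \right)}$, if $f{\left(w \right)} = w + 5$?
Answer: $-28$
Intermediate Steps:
$f{\left(w \right)} = 5 + w$
$- 4 f{\left(2 \right)} = - 4 \left(5 + 2\right) = \left(-4\right) 7 = -28$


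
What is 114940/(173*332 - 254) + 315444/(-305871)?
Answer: 2853182322/2915052587 ≈ 0.97878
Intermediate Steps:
114940/(173*332 - 254) + 315444/(-305871) = 114940/(57436 - 254) + 315444*(-1/305871) = 114940/57182 - 105148/101957 = 114940*(1/57182) - 105148/101957 = 57470/28591 - 105148/101957 = 2853182322/2915052587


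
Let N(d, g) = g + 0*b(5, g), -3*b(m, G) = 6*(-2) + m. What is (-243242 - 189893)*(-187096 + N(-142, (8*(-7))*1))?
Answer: 81062081520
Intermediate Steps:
b(m, G) = 4 - m/3 (b(m, G) = -(6*(-2) + m)/3 = -(-12 + m)/3 = 4 - m/3)
N(d, g) = g (N(d, g) = g + 0*(4 - 1/3*5) = g + 0*(4 - 5/3) = g + 0*(7/3) = g + 0 = g)
(-243242 - 189893)*(-187096 + N(-142, (8*(-7))*1)) = (-243242 - 189893)*(-187096 + (8*(-7))*1) = -433135*(-187096 - 56*1) = -433135*(-187096 - 56) = -433135*(-187152) = 81062081520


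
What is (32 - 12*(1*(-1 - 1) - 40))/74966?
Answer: 268/37483 ≈ 0.0071499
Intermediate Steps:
(32 - 12*(1*(-1 - 1) - 40))/74966 = (32 - 12*(1*(-2) - 40))*(1/74966) = (32 - 12*(-2 - 40))*(1/74966) = (32 - 12*(-42))*(1/74966) = (32 + 504)*(1/74966) = 536*(1/74966) = 268/37483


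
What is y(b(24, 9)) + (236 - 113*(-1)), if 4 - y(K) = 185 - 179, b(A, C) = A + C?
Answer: 347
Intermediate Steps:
y(K) = -2 (y(K) = 4 - (185 - 179) = 4 - 1*6 = 4 - 6 = -2)
y(b(24, 9)) + (236 - 113*(-1)) = -2 + (236 - 113*(-1)) = -2 + (236 + 113) = -2 + 349 = 347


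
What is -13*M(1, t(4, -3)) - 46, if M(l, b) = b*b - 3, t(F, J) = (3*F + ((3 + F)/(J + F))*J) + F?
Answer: -332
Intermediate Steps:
t(F, J) = 4*F + J*(3 + F)/(F + J) (t(F, J) = (3*F + ((3 + F)/(F + J))*J) + F = (3*F + J*(3 + F)/(F + J)) + F = 4*F + J*(3 + F)/(F + J))
M(l, b) = -3 + b² (M(l, b) = b² - 3 = -3 + b²)
-13*M(1, t(4, -3)) - 46 = -13*(-3 + ((3*(-3) + 4*4² + 5*4*(-3))/(4 - 3))²) - 46 = -13*(-3 + ((-9 + 4*16 - 60)/1)²) - 46 = -13*(-3 + (1*(-9 + 64 - 60))²) - 46 = -13*(-3 + (1*(-5))²) - 46 = -13*(-3 + (-5)²) - 46 = -13*(-3 + 25) - 46 = -13*22 - 46 = -286 - 46 = -332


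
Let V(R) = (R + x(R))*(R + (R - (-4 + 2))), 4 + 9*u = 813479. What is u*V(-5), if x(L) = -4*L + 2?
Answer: -110632600/9 ≈ -1.2293e+7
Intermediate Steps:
u = 813475/9 (u = -4/9 + (1/9)*813479 = -4/9 + 813479/9 = 813475/9 ≈ 90386.)
x(L) = 2 - 4*L
V(R) = (2 - 3*R)*(2 + 2*R) (V(R) = (R + (2 - 4*R))*(R + (R - (-4 + 2))) = (2 - 3*R)*(R + (R - 1*(-2))) = (2 - 3*R)*(R + (R + 2)) = (2 - 3*R)*(R + (2 + R)) = (2 - 3*R)*(2 + 2*R))
u*V(-5) = 813475*(4 - 6*(-5)**2 - 2*(-5))/9 = 813475*(4 - 6*25 + 10)/9 = 813475*(4 - 150 + 10)/9 = (813475/9)*(-136) = -110632600/9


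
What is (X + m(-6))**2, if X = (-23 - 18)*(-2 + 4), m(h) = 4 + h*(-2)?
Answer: 4356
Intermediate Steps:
m(h) = 4 - 2*h
X = -82 (X = -41*2 = -82)
(X + m(-6))**2 = (-82 + (4 - 2*(-6)))**2 = (-82 + (4 + 12))**2 = (-82 + 16)**2 = (-66)**2 = 4356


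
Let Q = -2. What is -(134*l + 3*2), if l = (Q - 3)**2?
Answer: -3356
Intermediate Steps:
l = 25 (l = (-2 - 3)**2 = (-5)**2 = 25)
-(134*l + 3*2) = -(134*25 + 3*2) = -(3350 + 6) = -1*3356 = -3356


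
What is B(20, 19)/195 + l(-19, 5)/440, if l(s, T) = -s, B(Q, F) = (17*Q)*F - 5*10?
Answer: 564821/17160 ≈ 32.915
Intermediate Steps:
B(Q, F) = -50 + 17*F*Q (B(Q, F) = 17*F*Q - 50 = -50 + 17*F*Q)
B(20, 19)/195 + l(-19, 5)/440 = (-50 + 17*19*20)/195 - 1*(-19)/440 = (-50 + 6460)*(1/195) + 19*(1/440) = 6410*(1/195) + 19/440 = 1282/39 + 19/440 = 564821/17160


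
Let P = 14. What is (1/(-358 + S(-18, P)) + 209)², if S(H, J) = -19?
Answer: 6208179264/142129 ≈ 43680.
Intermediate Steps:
(1/(-358 + S(-18, P)) + 209)² = (1/(-358 - 19) + 209)² = (1/(-377) + 209)² = (-1/377 + 209)² = (78792/377)² = 6208179264/142129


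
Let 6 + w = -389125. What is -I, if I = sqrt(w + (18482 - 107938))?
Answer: -I*sqrt(478587) ≈ -691.8*I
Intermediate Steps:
w = -389131 (w = -6 - 389125 = -389131)
I = I*sqrt(478587) (I = sqrt(-389131 + (18482 - 107938)) = sqrt(-389131 - 89456) = sqrt(-478587) = I*sqrt(478587) ≈ 691.8*I)
-I = -I*sqrt(478587)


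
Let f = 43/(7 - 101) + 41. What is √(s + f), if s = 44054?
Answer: 3*√43291042/94 ≈ 209.99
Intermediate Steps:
f = 3811/94 (f = 43/(-94) + 41 = 43*(-1/94) + 41 = -43/94 + 41 = 3811/94 ≈ 40.543)
√(s + f) = √(44054 + 3811/94) = √(4144887/94) = 3*√43291042/94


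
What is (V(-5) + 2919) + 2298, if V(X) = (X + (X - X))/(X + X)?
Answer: 10435/2 ≈ 5217.5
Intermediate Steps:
V(X) = ½ (V(X) = (X + 0)/((2*X)) = X*(1/(2*X)) = ½)
(V(-5) + 2919) + 2298 = (½ + 2919) + 2298 = 5839/2 + 2298 = 10435/2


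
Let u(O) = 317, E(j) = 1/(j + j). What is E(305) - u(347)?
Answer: -193369/610 ≈ -317.00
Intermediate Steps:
E(j) = 1/(2*j)
E(305) - u(347) = (1/2)/305 - 1*317 = (1/2)*(1/305) - 317 = 1/610 - 317 = -193369/610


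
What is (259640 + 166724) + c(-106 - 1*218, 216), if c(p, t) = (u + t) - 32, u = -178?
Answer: 426370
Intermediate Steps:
c(p, t) = -210 + t (c(p, t) = (-178 + t) - 32 = -210 + t)
(259640 + 166724) + c(-106 - 1*218, 216) = (259640 + 166724) + (-210 + 216) = 426364 + 6 = 426370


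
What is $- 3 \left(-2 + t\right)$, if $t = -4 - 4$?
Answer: $30$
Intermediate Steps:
$t = -8$ ($t = -4 - 4 = -8$)
$- 3 \left(-2 + t\right) = - 3 \left(-2 - 8\right) = \left(-3\right) \left(-10\right) = 30$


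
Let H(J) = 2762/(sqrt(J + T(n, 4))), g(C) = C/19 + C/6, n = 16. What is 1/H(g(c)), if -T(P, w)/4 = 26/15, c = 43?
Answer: sqrt(811110)/1574340 ≈ 0.00057206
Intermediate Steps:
T(P, w) = -104/15
g(C) = 25*C/114 (g(C) = C*(1/19) + C*(1/6) = C/19 + C/6 = 25*C/114)
H(J) = 2762/sqrt(-104/15 + J) (H(J) = 2762/(sqrt(J - 104/15)) = 2762/(sqrt(-104/15 + J)) = 2762/sqrt(-104/15 + J))
1/H(g(c)) = 1/(2762*sqrt(15)/sqrt(-104 + 15*((25/114)*43))) = 1/(2762*sqrt(15)/sqrt(-104 + 15*(1075/114))) = 1/(2762*sqrt(15)/sqrt(-104 + 5375/38)) = 1/(2762*sqrt(15)/sqrt(1423/38)) = 1/(2762*sqrt(15)*(sqrt(54074)/1423)) = 1/(2762*sqrt(811110)/1423) = sqrt(811110)/1574340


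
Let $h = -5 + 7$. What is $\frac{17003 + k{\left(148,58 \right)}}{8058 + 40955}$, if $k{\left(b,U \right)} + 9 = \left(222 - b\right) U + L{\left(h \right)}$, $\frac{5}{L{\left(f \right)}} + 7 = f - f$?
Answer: $\frac{148997}{343091} \approx 0.43428$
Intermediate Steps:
$h = 2$
$L{\left(f \right)} = - \frac{5}{7}$ ($L{\left(f \right)} = \frac{5}{-7 + \left(f - f\right)} = \frac{5}{-7 + 0} = \frac{5}{-7} = 5 \left(- \frac{1}{7}\right) = - \frac{5}{7}$)
$k{\left(b,U \right)} = - \frac{68}{7} + U \left(222 - b\right)$ ($k{\left(b,U \right)} = -9 + \left(\left(222 - b\right) U - \frac{5}{7}\right) = -9 + \left(U \left(222 - b\right) - \frac{5}{7}\right) = -9 + \left(- \frac{5}{7} + U \left(222 - b\right)\right) = - \frac{68}{7} + U \left(222 - b\right)$)
$\frac{17003 + k{\left(148,58 \right)}}{8058 + 40955} = \frac{17003 - \left(- \frac{90064}{7} + 8584\right)}{8058 + 40955} = \frac{17003 - - \frac{29976}{7}}{49013} = \left(17003 + \frac{29976}{7}\right) \frac{1}{49013} = \frac{148997}{7} \cdot \frac{1}{49013} = \frac{148997}{343091}$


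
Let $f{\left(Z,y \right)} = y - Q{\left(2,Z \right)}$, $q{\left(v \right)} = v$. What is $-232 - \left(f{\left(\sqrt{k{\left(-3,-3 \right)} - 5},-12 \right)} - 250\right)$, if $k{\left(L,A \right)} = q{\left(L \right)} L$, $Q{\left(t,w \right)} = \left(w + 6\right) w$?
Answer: $46$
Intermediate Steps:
$Q{\left(t,w \right)} = w \left(6 + w\right)$ ($Q{\left(t,w \right)} = \left(6 + w\right) w = w \left(6 + w\right)$)
$k{\left(L,A \right)} = L^{2}$ ($k{\left(L,A \right)} = L L = L^{2}$)
$f{\left(Z,y \right)} = y - Z \left(6 + Z\right)$
$-232 - \left(f{\left(\sqrt{k{\left(-3,-3 \right)} - 5},-12 \right)} - 250\right) = -232 - \left(\left(-12 - \sqrt{\left(-3\right)^{2} - 5} \left(6 + \sqrt{\left(-3\right)^{2} - 5}\right)\right) - 250\right) = -232 - \left(\left(-12 - \sqrt{9 - 5} \left(6 + \sqrt{9 - 5}\right)\right) - 250\right) = -232 - \left(\left(-12 - \sqrt{4} \left(6 + \sqrt{4}\right)\right) - 250\right) = -232 - \left(\left(-12 - 2 \left(6 + 2\right)\right) - 250\right) = -232 - \left(\left(-12 - 2 \cdot 8\right) - 250\right) = -232 - \left(\left(-12 - 16\right) - 250\right) = -232 - \left(-28 - 250\right) = -232 - -278 = -232 + 278 = 46$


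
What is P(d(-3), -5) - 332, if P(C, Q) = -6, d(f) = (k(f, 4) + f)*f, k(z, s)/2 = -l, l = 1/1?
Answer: -338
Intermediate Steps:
l = 1 (l = 1*1 = 1)
k(z, s) = -2 (k(z, s) = 2*(-1*1) = 2*(-1) = -2)
d(f) = f*(-2 + f) (d(f) = (-2 + f)*f = f*(-2 + f))
P(d(-3), -5) - 332 = -6 - 332 = -338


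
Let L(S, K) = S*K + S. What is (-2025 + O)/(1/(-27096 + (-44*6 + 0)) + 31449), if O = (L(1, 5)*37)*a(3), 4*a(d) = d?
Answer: -50848560/860444639 ≈ -0.059096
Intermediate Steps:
L(S, K) = S + K*S (L(S, K) = K*S + S = S + K*S)
a(d) = d/4
O = 333/2 (O = ((1*(1 + 5))*37)*((¼)*3) = ((1*6)*37)*(¾) = (6*37)*(¾) = 222*(¾) = 333/2 ≈ 166.50)
(-2025 + O)/(1/(-27096 + (-44*6 + 0)) + 31449) = (-2025 + 333/2)/(1/(-27096 + (-44*6 + 0)) + 31449) = -3717/(2*(1/(-27096 + (-264 + 0)) + 31449)) = -3717/(2*(1/(-27096 - 264) + 31449)) = -3717/(2*(1/(-27360) + 31449)) = -3717/(2*(-1/27360 + 31449)) = -3717/(2*860444639/27360) = -3717/2*27360/860444639 = -50848560/860444639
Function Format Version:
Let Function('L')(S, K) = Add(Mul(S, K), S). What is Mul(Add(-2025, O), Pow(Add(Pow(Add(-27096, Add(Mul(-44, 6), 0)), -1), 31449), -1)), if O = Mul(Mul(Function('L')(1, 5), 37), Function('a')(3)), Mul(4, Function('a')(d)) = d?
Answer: Rational(-50848560, 860444639) ≈ -0.059096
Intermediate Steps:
Function('L')(S, K) = Add(S, Mul(K, S)) (Function('L')(S, K) = Add(Mul(K, S), S) = Add(S, Mul(K, S)))
Function('a')(d) = Mul(Rational(1, 4), d)
O = Rational(333, 2) (O = Mul(Mul(Mul(1, Add(1, 5)), 37), Mul(Rational(1, 4), 3)) = Mul(Mul(Mul(1, 6), 37), Rational(3, 4)) = Mul(Mul(6, 37), Rational(3, 4)) = Mul(222, Rational(3, 4)) = Rational(333, 2) ≈ 166.50)
Mul(Add(-2025, O), Pow(Add(Pow(Add(-27096, Add(Mul(-44, 6), 0)), -1), 31449), -1)) = Mul(Add(-2025, Rational(333, 2)), Pow(Add(Pow(Add(-27096, Add(Mul(-44, 6), 0)), -1), 31449), -1)) = Mul(Rational(-3717, 2), Pow(Add(Pow(Add(-27096, Add(-264, 0)), -1), 31449), -1)) = Mul(Rational(-3717, 2), Pow(Add(Pow(Add(-27096, -264), -1), 31449), -1)) = Mul(Rational(-3717, 2), Pow(Add(Pow(-27360, -1), 31449), -1)) = Mul(Rational(-3717, 2), Pow(Add(Rational(-1, 27360), 31449), -1)) = Mul(Rational(-3717, 2), Pow(Rational(860444639, 27360), -1)) = Mul(Rational(-3717, 2), Rational(27360, 860444639)) = Rational(-50848560, 860444639)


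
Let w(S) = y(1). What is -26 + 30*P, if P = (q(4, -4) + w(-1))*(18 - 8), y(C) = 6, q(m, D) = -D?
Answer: 2974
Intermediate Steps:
w(S) = 6
P = 100 (P = (-1*(-4) + 6)*(18 - 8) = (4 + 6)*10 = 10*10 = 100)
-26 + 30*P = -26 + 30*100 = -26 + 3000 = 2974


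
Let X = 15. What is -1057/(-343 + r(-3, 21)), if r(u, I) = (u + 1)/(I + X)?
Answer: 19026/6175 ≈ 3.0811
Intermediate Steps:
r(u, I) = (1 + u)/(15 + I) (r(u, I) = (u + 1)/(I + 15) = (1 + u)/(15 + I))
-1057/(-343 + r(-3, 21)) = -1057/(-343 + (1 - 3)/(15 + 21)) = -1057/(-343 - 2/36) = -1057/(-343 + (1/36)*(-2)) = -1057/(-343 - 1/18) = -1057/(-6175/18) = -18/6175*(-1057) = 19026/6175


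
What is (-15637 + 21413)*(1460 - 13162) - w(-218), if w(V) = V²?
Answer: -67638276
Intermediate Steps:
(-15637 + 21413)*(1460 - 13162) - w(-218) = (-15637 + 21413)*(1460 - 13162) - 1*(-218)² = 5776*(-11702) - 1*47524 = -67590752 - 47524 = -67638276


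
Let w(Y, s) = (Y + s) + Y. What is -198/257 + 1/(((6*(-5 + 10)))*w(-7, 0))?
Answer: -83417/107940 ≈ -0.77281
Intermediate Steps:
w(Y, s) = s + 2*Y
-198/257 + 1/(((6*(-5 + 10)))*w(-7, 0)) = -198/257 + 1/(((6*(-5 + 10)))*(0 + 2*(-7))) = -198*1/257 + 1/(((6*5))*(0 - 14)) = -198/257 + 1/(30*(-14)) = -198/257 + (1/30)*(-1/14) = -198/257 - 1/420 = -83417/107940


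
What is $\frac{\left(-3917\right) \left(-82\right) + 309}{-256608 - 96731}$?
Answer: $- \frac{45929}{50477} \approx -0.9099$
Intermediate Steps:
$\frac{\left(-3917\right) \left(-82\right) + 309}{-256608 - 96731} = \frac{321194 + 309}{-353339} = 321503 \left(- \frac{1}{353339}\right) = - \frac{45929}{50477}$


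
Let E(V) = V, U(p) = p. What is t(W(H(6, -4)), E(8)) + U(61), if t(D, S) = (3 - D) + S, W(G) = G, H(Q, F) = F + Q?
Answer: 70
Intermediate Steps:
t(D, S) = 3 + S - D
t(W(H(6, -4)), E(8)) + U(61) = (3 + 8 - (-4 + 6)) + 61 = (3 + 8 - 1*2) + 61 = (3 + 8 - 2) + 61 = 9 + 61 = 70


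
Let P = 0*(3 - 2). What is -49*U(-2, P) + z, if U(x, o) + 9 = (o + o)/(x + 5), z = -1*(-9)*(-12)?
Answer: 333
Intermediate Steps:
P = 0 (P = 0*1 = 0)
z = -108 (z = 9*(-12) = -108)
U(x, o) = -9 + 2*o/(5 + x) (U(x, o) = -9 + (o + o)/(x + 5) = -9 + (2*o)/(5 + x) = -9 + 2*o/(5 + x))
-49*U(-2, P) + z = -49*(-45 - 9*(-2) + 2*0)/(5 - 2) - 108 = -49*(-45 + 18 + 0)/3 - 108 = -49*(-27)/3 - 108 = -49*(-9) - 108 = 441 - 108 = 333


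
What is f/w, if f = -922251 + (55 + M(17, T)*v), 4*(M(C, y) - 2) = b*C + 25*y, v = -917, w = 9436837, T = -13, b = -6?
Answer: -3304561/37747348 ≈ -0.087544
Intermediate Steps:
M(C, y) = 2 - 3*C/2 + 25*y/4 (M(C, y) = 2 + (-6*C + 25*y)/4 = 2 + (-3*C/2 + 25*y/4) = 2 - 3*C/2 + 25*y/4)
f = -3304561/4 (f = -922251 + (55 + (2 - 3/2*17 + (25/4)*(-13))*(-917)) = -922251 + (55 + (2 - 51/2 - 325/4)*(-917)) = -922251 + (55 - 419/4*(-917)) = -922251 + (55 + 384223/4) = -922251 + 384443/4 = -3304561/4 ≈ -8.2614e+5)
f/w = -3304561/4/9436837 = -3304561/4*1/9436837 = -3304561/37747348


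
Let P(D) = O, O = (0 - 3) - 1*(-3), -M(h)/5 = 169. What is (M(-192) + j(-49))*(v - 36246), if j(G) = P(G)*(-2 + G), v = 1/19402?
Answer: 594241932895/19402 ≈ 3.0628e+7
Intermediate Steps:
M(h) = -845 (M(h) = -5*169 = -845)
O = 0 (O = -3 + 3 = 0)
P(D) = 0
v = 1/19402 ≈ 5.1541e-5
j(G) = 0 (j(G) = 0*(-2 + G) = 0)
(M(-192) + j(-49))*(v - 36246) = (-845 + 0)*(1/19402 - 36246) = -845*(-703244891/19402) = 594241932895/19402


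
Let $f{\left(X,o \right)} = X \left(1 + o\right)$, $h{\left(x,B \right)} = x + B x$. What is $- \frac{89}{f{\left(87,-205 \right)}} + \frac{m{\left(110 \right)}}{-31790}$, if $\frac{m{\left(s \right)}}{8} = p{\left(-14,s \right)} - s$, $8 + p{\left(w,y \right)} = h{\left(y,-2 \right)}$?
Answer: $\frac{1035343}{16594380} \approx 0.062391$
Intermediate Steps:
$p{\left(w,y \right)} = -8 - y$ ($p{\left(w,y \right)} = -8 + y \left(1 - 2\right) = -8 + y \left(-1\right) = -8 - y$)
$m{\left(s \right)} = -64 - 16 s$ ($m{\left(s \right)} = 8 \left(\left(-8 - s\right) - s\right) = 8 \left(-8 - 2 s\right) = -64 - 16 s$)
$- \frac{89}{f{\left(87,-205 \right)}} + \frac{m{\left(110 \right)}}{-31790} = - \frac{89}{87 \left(1 - 205\right)} + \frac{-64 - 1760}{-31790} = - \frac{89}{87 \left(-204\right)} + \left(-64 - 1760\right) \left(- \frac{1}{31790}\right) = - \frac{89}{-17748} - - \frac{912}{15895} = \left(-89\right) \left(- \frac{1}{17748}\right) + \frac{912}{15895} = \frac{89}{17748} + \frac{912}{15895} = \frac{1035343}{16594380}$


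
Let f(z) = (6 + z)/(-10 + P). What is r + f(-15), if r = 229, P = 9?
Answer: 238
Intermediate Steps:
f(z) = -6 - z (f(z) = (6 + z)/(-10 + 9) = (6 + z)/(-1) = (6 + z)*(-1) = -6 - z)
r + f(-15) = 229 + (-6 - 1*(-15)) = 229 + (-6 + 15) = 229 + 9 = 238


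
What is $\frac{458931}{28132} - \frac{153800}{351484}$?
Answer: $\frac{39245050501}{2471986972} \approx 15.876$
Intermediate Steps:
$\frac{458931}{28132} - \frac{153800}{351484} = 458931 \cdot \frac{1}{28132} - \frac{38450}{87871} = \frac{458931}{28132} - \frac{38450}{87871} = \frac{39245050501}{2471986972}$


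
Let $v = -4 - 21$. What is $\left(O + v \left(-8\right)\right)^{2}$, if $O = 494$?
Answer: $481636$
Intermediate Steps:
$v = -25$ ($v = -4 - 21 = -25$)
$\left(O + v \left(-8\right)\right)^{2} = \left(494 - -200\right)^{2} = \left(494 + 200\right)^{2} = 694^{2} = 481636$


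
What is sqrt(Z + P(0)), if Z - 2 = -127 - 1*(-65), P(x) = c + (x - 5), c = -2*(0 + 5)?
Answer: 5*I*sqrt(3) ≈ 8.6602*I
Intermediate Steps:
c = -10 (c = -2*5 = -10)
P(x) = -15 + x (P(x) = -10 + (x - 5) = -10 + (-5 + x) = -15 + x)
Z = -60 (Z = 2 + (-127 - 1*(-65)) = 2 + (-127 + 65) = 2 - 62 = -60)
sqrt(Z + P(0)) = sqrt(-60 + (-15 + 0)) = sqrt(-60 - 15) = sqrt(-75) = 5*I*sqrt(3)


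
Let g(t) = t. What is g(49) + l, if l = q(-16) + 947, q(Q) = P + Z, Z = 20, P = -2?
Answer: 1014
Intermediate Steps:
q(Q) = 18 (q(Q) = -2 + 20 = 18)
l = 965 (l = 18 + 947 = 965)
g(49) + l = 49 + 965 = 1014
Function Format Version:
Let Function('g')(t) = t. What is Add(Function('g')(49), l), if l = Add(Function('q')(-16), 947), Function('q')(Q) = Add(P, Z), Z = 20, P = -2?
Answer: 1014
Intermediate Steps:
Function('q')(Q) = 18 (Function('q')(Q) = Add(-2, 20) = 18)
l = 965 (l = Add(18, 947) = 965)
Add(Function('g')(49), l) = Add(49, 965) = 1014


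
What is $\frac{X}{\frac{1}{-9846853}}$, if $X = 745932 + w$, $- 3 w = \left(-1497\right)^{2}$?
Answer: $10545979563$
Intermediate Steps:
$w = -747003$ ($w = - \frac{\left(-1497\right)^{2}}{3} = \left(- \frac{1}{3}\right) 2241009 = -747003$)
$X = -1071$ ($X = 745932 - 747003 = -1071$)
$\frac{X}{\frac{1}{-9846853}} = - \frac{1071}{\frac{1}{-9846853}} = - \frac{1071}{- \frac{1}{9846853}} = \left(-1071\right) \left(-9846853\right) = 10545979563$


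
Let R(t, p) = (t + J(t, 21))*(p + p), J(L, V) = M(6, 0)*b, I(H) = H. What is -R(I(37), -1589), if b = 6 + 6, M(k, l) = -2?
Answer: 41314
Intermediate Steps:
b = 12
J(L, V) = -24 (J(L, V) = -2*12 = -24)
R(t, p) = 2*p*(-24 + t) (R(t, p) = (t - 24)*(p + p) = (-24 + t)*(2*p) = 2*p*(-24 + t))
-R(I(37), -1589) = -2*(-1589)*(-24 + 37) = -2*(-1589)*13 = -1*(-41314) = 41314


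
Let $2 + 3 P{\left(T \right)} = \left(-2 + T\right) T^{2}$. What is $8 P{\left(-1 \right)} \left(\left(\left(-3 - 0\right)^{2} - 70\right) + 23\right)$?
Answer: $\frac{1520}{3} \approx 506.67$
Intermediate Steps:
$P{\left(T \right)} = - \frac{2}{3} + \frac{T^{2} \left(-2 + T\right)}{3}$ ($P{\left(T \right)} = - \frac{2}{3} + \frac{\left(-2 + T\right) T^{2}}{3} = - \frac{2}{3} + \frac{T^{2} \left(-2 + T\right)}{3}$)
$8 P{\left(-1 \right)} \left(\left(\left(-3 - 0\right)^{2} - 70\right) + 23\right) = 8 \left(- \frac{2}{3} - \frac{2 \left(-1\right)^{2}}{3} + \frac{\left(-1\right)^{3}}{3}\right) \left(\left(\left(-3 - 0\right)^{2} - 70\right) + 23\right) = 8 \left(- \frac{2}{3} - \frac{2}{3} + \frac{1}{3} \left(-1\right)\right) \left(\left(\left(-3 + 0\right)^{2} - 70\right) + 23\right) = 8 \left(- \frac{2}{3} - \frac{2}{3} - \frac{1}{3}\right) \left(\left(\left(-3\right)^{2} - 70\right) + 23\right) = 8 \left(- \frac{5}{3}\right) \left(\left(9 - 70\right) + 23\right) = - \frac{40 \left(-61 + 23\right)}{3} = \left(- \frac{40}{3}\right) \left(-38\right) = \frac{1520}{3}$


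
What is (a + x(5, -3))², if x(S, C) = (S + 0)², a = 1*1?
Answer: 676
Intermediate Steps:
a = 1
x(S, C) = S²
(a + x(5, -3))² = (1 + 5²)² = (1 + 25)² = 26² = 676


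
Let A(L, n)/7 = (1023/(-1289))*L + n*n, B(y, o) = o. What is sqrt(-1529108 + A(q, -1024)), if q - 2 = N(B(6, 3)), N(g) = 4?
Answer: sqrt(9654916872230)/1289 ≈ 2410.6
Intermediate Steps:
q = 6 (q = 2 + 4 = 6)
A(L, n) = 7*n**2 - 7161*L/1289 (A(L, n) = 7*((1023/(-1289))*L + n*n) = 7*((1023*(-1/1289))*L + n**2) = 7*(-1023*L/1289 + n**2) = 7*(n**2 - 1023*L/1289) = 7*n**2 - 7161*L/1289)
sqrt(-1529108 + A(q, -1024)) = sqrt(-1529108 + (7*(-1024)**2 - 7161/1289*6)) = sqrt(-1529108 + (7*1048576 - 42966/1289)) = sqrt(-1529108 + (7340032 - 42966/1289)) = sqrt(-1529108 + 9461258282/1289) = sqrt(7490238070/1289) = sqrt(9654916872230)/1289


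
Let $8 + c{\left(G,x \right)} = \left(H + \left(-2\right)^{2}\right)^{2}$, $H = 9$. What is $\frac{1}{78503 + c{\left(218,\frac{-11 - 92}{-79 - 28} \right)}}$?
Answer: $\frac{1}{78664} \approx 1.2712 \cdot 10^{-5}$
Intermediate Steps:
$c{\left(G,x \right)} = 161$ ($c{\left(G,x \right)} = -8 + \left(9 + \left(-2\right)^{2}\right)^{2} = -8 + \left(9 + 4\right)^{2} = -8 + 13^{2} = -8 + 169 = 161$)
$\frac{1}{78503 + c{\left(218,\frac{-11 - 92}{-79 - 28} \right)}} = \frac{1}{78503 + 161} = \frac{1}{78664}$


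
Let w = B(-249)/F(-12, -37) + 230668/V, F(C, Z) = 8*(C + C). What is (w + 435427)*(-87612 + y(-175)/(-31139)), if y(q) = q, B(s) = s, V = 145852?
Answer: -396023343218660523719/10380995264 ≈ -3.8149e+10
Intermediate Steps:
F(C, Z) = 16*C (F(C, Z) = 8*(2*C) = 16*C)
w = 6717117/2333632 (w = -249/(16*(-12)) + 230668/145852 = -249/(-192) + 230668*(1/145852) = -249*(-1/192) + 57667/36463 = 83/64 + 57667/36463 = 6717117/2333632 ≈ 2.8784)
(w + 435427)*(-87612 + y(-175)/(-31139)) = (6717117/2333632 + 435427)*(-87612 - 175/(-31139)) = 1016133097981*(-87612 - 175*(-1/31139))/2333632 = 1016133097981*(-87612 + 175/31139)/2333632 = (1016133097981/2333632)*(-2728149893/31139) = -396023343218660523719/10380995264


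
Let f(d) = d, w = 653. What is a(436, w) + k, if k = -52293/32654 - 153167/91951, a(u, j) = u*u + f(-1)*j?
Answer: 568805671000761/3002567954 ≈ 1.8944e+5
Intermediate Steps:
a(u, j) = u² - j (a(u, j) = u*u - j = u² - j)
k = -9809908861/3002567954 (k = -52293*1/32654 - 153167*1/91951 = -52293/32654 - 153167/91951 = -9809908861/3002567954 ≈ -3.2672)
a(436, w) + k = (436² - 1*653) - 9809908861/3002567954 = (190096 - 653) - 9809908861/3002567954 = 189443 - 9809908861/3002567954 = 568805671000761/3002567954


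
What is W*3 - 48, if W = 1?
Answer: -45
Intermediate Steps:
W*3 - 48 = 1*3 - 48 = 3 - 48 = -45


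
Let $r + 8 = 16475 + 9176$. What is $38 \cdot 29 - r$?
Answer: $-24541$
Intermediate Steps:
$r = 25643$ ($r = -8 + \left(16475 + 9176\right) = -8 + 25651 = 25643$)
$38 \cdot 29 - r = 38 \cdot 29 - 25643 = 1102 - 25643 = -24541$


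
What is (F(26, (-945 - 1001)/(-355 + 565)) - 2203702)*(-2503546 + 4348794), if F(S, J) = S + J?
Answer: -60995187464192/15 ≈ -4.0663e+12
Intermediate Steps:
F(S, J) = J + S
(F(26, (-945 - 1001)/(-355 + 565)) - 2203702)*(-2503546 + 4348794) = (((-945 - 1001)/(-355 + 565) + 26) - 2203702)*(-2503546 + 4348794) = ((-1946/210 + 26) - 2203702)*1845248 = ((-1946*1/210 + 26) - 2203702)*1845248 = ((-139/15 + 26) - 2203702)*1845248 = (251/15 - 2203702)*1845248 = -33055279/15*1845248 = -60995187464192/15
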